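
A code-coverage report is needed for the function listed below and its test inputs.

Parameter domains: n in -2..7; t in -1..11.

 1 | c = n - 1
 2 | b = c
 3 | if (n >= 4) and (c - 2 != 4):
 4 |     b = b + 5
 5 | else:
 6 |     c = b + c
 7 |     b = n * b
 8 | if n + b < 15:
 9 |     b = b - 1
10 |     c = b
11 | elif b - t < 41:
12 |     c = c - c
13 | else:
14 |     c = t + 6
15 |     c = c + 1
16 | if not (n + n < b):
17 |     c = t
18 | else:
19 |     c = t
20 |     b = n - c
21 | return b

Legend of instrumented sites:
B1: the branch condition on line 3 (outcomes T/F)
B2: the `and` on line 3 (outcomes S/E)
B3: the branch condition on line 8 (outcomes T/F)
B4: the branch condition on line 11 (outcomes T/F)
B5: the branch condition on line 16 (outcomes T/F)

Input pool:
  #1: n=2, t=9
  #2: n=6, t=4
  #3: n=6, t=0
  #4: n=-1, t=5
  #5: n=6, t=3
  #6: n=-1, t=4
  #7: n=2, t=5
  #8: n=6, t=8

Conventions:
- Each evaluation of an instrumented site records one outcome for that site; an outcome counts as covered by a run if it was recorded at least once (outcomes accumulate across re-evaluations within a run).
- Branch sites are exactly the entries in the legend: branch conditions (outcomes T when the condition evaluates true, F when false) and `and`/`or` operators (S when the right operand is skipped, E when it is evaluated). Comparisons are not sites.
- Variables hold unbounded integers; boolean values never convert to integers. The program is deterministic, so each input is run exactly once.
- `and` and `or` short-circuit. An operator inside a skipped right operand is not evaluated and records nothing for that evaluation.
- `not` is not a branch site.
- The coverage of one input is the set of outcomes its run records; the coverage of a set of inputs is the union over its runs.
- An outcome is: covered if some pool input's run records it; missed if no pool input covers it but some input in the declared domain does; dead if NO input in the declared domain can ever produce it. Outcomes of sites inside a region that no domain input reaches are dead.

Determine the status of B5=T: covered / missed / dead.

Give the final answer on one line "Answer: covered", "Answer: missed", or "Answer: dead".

B5=T is recorded by pool input(s) 1, 2, 3, 5, 7, 8 -> covered

Answer: covered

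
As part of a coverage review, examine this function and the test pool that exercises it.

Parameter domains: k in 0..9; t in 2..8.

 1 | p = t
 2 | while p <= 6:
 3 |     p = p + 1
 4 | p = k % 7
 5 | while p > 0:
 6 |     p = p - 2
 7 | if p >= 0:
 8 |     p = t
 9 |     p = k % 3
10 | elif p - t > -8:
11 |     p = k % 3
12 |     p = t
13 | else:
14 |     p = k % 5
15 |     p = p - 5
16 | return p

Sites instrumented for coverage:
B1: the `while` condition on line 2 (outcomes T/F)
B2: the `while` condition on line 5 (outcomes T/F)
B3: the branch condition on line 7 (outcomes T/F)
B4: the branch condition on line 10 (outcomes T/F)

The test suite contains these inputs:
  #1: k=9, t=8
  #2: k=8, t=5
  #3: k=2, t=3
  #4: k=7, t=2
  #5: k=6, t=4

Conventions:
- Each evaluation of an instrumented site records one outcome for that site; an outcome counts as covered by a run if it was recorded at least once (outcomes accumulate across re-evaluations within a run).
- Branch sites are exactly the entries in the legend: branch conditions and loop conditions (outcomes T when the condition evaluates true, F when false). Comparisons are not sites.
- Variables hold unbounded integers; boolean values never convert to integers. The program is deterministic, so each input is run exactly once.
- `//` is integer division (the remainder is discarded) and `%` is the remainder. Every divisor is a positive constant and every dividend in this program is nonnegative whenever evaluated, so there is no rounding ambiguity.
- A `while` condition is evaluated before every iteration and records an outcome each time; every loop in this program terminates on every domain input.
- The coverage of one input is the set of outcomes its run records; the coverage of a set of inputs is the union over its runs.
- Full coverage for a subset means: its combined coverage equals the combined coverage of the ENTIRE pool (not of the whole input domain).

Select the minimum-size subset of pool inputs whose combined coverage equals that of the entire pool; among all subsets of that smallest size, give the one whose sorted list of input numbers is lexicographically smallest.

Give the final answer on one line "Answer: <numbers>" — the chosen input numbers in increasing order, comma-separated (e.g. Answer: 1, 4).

#1 (k=9, t=8) -> covered: B1=F, B2=T, B2=F, B3=T
#2 (k=8, t=5) -> covered: B1=T, B1=F, B2=T, B2=F, B3=F, B4=T
#3 (k=2, t=3) -> covered: B1=T, B1=F, B2=T, B2=F, B3=T
#4 (k=7, t=2) -> covered: B1=T, B1=F, B2=F, B3=T
#5 (k=6, t=4) -> covered: B1=T, B1=F, B2=T, B2=F, B3=T
the full pool covers 7 outcomes: B1=T, B1=F, B2=T, B2=F, B3=T, B3=F, B4=T
no size-1 subset reaches all 7 outcomes (best union: 6/7)
size 2: inputs {1, 2} cover all 7 outcomes, and no lexicographically smaller subset of this size does

Answer: 1, 2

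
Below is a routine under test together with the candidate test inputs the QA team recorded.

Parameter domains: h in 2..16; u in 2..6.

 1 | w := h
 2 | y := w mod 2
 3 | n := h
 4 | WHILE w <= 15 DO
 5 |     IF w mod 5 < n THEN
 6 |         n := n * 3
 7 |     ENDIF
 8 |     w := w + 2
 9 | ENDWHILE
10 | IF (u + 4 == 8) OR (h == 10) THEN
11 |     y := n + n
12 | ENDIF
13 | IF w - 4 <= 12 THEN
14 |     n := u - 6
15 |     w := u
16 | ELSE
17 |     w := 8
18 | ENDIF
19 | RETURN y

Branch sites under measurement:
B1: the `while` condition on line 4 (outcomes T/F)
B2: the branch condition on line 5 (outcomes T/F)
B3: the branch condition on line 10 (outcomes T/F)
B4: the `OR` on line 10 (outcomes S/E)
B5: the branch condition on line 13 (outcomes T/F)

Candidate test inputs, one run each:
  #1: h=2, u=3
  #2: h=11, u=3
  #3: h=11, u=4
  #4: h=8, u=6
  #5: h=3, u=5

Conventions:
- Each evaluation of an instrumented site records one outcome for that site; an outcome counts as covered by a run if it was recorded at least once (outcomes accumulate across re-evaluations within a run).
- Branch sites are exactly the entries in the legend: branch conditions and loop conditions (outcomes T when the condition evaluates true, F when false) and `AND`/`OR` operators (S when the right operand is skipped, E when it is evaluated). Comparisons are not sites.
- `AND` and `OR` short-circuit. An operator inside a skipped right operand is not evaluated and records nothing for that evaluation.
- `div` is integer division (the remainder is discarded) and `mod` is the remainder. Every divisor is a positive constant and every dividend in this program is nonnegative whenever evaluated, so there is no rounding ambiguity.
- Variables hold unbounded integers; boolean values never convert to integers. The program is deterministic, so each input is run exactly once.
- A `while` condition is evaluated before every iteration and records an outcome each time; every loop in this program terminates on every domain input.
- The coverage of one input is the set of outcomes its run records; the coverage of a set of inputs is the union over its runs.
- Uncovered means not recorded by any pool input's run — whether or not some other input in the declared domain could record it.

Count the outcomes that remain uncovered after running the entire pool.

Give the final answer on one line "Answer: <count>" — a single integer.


input #1 (h=2, u=3): events B1->T, B2->F, B1->T, B2->F, B1->T, B2->T, B1->T, B2->T, B1->T, B2->T, B1->T, B2->T, B1->T, B2->T, ...; covers B1=T, B1=F, B2=T, B2=F, B3=F, B4=E, B5=T
input #2 (h=11, u=3): events B1->T, B2->T, B1->T, B2->T, B1->T, B2->T, B1->F, B4->E, B3->F, B5->F; covers B1=T, B1=F, B2=T, B3=F, B4=E, B5=F
input #3 (h=11, u=4): events B1->T, B2->T, B1->T, B2->T, B1->T, B2->T, B1->F, B4->S, B3->T, B5->F; covers B1=T, B1=F, B2=T, B3=T, B4=S, B5=F
input #4 (h=8, u=6): events B1->T, B2->T, B1->T, B2->T, B1->T, B2->T, B1->T, B2->T, B1->F, B4->E, B3->F, B5->T; covers B1=T, B1=F, B2=T, B3=F, B4=E, B5=T
input #5 (h=3, u=5): events B1->T, B2->F, B1->T, B2->T, B1->T, B2->T, B1->T, B2->T, B1->T, B2->T, B1->T, B2->T, B1->T, B2->T, ...; covers B1=T, B1=F, B2=T, B2=F, B3=F, B4=E, B5=F
union over the pool: B1=T, B1=F, B2=T, B2=F, B3=T, B3=F, B4=S, B4=E, B5=T, B5=F
uncovered (0 of 10): none
Answer: 0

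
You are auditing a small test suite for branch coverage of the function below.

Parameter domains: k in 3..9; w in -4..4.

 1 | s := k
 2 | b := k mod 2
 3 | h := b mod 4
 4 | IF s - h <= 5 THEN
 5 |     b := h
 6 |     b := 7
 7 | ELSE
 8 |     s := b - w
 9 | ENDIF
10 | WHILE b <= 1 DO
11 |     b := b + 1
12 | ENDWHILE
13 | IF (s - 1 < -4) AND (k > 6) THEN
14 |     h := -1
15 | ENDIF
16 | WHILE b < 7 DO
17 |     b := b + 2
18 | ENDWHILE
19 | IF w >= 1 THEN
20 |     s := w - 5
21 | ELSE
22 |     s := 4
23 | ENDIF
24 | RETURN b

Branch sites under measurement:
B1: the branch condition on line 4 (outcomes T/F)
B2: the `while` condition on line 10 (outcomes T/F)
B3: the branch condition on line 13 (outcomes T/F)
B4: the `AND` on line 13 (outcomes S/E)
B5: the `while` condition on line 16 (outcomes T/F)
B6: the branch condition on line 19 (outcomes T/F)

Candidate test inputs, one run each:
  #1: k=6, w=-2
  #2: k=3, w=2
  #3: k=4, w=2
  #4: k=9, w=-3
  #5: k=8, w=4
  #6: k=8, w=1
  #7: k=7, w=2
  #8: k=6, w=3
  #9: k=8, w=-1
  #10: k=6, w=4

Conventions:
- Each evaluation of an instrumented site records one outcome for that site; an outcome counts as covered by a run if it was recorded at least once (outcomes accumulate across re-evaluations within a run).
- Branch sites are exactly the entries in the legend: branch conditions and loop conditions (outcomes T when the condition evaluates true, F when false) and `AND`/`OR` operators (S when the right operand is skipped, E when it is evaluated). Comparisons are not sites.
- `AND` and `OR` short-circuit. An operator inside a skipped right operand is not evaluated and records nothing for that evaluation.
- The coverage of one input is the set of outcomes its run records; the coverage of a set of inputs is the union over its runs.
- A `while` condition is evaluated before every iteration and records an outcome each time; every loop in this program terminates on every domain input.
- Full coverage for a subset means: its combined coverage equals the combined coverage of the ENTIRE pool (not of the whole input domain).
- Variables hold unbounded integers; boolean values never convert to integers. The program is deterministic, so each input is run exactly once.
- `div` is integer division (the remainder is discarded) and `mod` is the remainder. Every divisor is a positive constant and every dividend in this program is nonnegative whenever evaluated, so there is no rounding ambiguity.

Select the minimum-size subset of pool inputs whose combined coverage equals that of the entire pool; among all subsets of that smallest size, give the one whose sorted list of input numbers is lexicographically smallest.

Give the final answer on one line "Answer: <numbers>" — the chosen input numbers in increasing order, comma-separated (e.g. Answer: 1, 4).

input #1, k=6, w=-2: events B1->F, B2->T, B2->T, B2->F, B4->S, B3->F, B5->T, B5->T, B5->T, B5->F, B6->F; outcomes B1=F, B2=T, B2=F, B3=F, B4=S, B5=T, B5=F, B6=F
input #2, k=3, w=2: events B1->T, B2->F, B4->S, B3->F, B5->F, B6->T; outcomes B1=T, B2=F, B3=F, B4=S, B5=F, B6=T
input #3, k=4, w=2: events B1->T, B2->F, B4->S, B3->F, B5->F, B6->T; outcomes B1=T, B2=F, B3=F, B4=S, B5=F, B6=T
input #4, k=9, w=-3: events B1->F, B2->T, B2->F, B4->S, B3->F, B5->T, B5->T, B5->T, B5->F, B6->F; outcomes B1=F, B2=T, B2=F, B3=F, B4=S, B5=T, B5=F, B6=F
input #5, k=8, w=4: events B1->F, B2->T, B2->T, B2->F, B4->E, B3->T, B5->T, B5->T, B5->T, B5->F, B6->T; outcomes B1=F, B2=T, B2=F, B3=T, B4=E, B5=T, B5=F, B6=T
input #6, k=8, w=1: events B1->F, B2->T, B2->T, B2->F, B4->S, B3->F, B5->T, B5->T, B5->T, B5->F, B6->T; outcomes B1=F, B2=T, B2=F, B3=F, B4=S, B5=T, B5=F, B6=T
input #7, k=7, w=2: events B1->F, B2->T, B2->F, B4->S, B3->F, B5->T, B5->T, B5->T, B5->F, B6->T; outcomes B1=F, B2=T, B2=F, B3=F, B4=S, B5=T, B5=F, B6=T
input #8, k=6, w=3: events B1->F, B2->T, B2->T, B2->F, B4->S, B3->F, B5->T, B5->T, B5->T, B5->F, B6->T; outcomes B1=F, B2=T, B2=F, B3=F, B4=S, B5=T, B5=F, B6=T
input #9, k=8, w=-1: events B1->F, B2->T, B2->T, B2->F, B4->S, B3->F, B5->T, B5->T, B5->T, B5->F, B6->F; outcomes B1=F, B2=T, B2=F, B3=F, B4=S, B5=T, B5=F, B6=F
input #10, k=6, w=4: events B1->F, B2->T, B2->T, B2->F, B4->E, B3->F, B5->T, B5->T, B5->T, B5->F, B6->T; outcomes B1=F, B2=T, B2=F, B3=F, B4=E, B5=T, B5=F, B6=T
union over all inputs: B1=T, B1=F, B2=T, B2=F, B3=T, B3=F, B4=S, B4=E, B5=T, B5=F, B6=T, B6=F (12 outcomes)
every size-1 subset falls short of the 12 outcomes (best: 8/12)
every size-2 subset falls short of the 12 outcomes (best: 11/12)
size 3: inputs {1, 2, 5} cover all 12 outcomes, and no lexicographically smaller subset of this size does

Answer: 1, 2, 5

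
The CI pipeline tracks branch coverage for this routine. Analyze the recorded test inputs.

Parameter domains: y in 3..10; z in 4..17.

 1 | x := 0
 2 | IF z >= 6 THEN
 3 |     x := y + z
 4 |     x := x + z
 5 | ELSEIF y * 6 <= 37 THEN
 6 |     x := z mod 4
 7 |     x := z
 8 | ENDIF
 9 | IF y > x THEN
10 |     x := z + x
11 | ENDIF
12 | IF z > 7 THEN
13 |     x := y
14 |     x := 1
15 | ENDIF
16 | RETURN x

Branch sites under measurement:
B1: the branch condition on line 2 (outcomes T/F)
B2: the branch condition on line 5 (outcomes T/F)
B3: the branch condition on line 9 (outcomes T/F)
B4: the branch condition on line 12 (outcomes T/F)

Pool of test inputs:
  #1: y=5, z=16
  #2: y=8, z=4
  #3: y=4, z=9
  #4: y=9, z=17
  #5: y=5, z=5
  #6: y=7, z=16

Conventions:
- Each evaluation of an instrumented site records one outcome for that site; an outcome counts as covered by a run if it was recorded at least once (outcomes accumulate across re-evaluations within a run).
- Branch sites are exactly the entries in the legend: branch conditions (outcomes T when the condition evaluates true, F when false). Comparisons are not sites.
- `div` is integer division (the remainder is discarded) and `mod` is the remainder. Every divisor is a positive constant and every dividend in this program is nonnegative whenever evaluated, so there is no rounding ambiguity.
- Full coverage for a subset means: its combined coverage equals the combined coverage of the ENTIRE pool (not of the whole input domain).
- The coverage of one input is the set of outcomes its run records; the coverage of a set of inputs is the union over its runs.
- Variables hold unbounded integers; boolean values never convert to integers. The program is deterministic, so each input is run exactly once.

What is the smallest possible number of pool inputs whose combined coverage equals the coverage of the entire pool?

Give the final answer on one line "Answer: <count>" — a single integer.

test 1 (y=5, z=16) hits B1=T, B3=F, B4=T
test 2 (y=8, z=4) hits B1=F, B2=F, B3=T, B4=F
test 3 (y=4, z=9) hits B1=T, B3=F, B4=T
test 4 (y=9, z=17) hits B1=T, B3=F, B4=T
test 5 (y=5, z=5) hits B1=F, B2=T, B3=F, B4=F
test 6 (y=7, z=16) hits B1=T, B3=F, B4=T
the full pool covers 8 outcomes: B1=T, B1=F, B2=T, B2=F, B3=T, B3=F, B4=T, B4=F
checked all size-1 subsets: none covers 8 outcomes (max 4/8)
checked all size-2 subsets: none covers 8 outcomes (max 7/8)
at size 3, {1, 2, 5} reaches all 8 outcomes; every lexicographically earlier size-3 subset fails

Answer: 3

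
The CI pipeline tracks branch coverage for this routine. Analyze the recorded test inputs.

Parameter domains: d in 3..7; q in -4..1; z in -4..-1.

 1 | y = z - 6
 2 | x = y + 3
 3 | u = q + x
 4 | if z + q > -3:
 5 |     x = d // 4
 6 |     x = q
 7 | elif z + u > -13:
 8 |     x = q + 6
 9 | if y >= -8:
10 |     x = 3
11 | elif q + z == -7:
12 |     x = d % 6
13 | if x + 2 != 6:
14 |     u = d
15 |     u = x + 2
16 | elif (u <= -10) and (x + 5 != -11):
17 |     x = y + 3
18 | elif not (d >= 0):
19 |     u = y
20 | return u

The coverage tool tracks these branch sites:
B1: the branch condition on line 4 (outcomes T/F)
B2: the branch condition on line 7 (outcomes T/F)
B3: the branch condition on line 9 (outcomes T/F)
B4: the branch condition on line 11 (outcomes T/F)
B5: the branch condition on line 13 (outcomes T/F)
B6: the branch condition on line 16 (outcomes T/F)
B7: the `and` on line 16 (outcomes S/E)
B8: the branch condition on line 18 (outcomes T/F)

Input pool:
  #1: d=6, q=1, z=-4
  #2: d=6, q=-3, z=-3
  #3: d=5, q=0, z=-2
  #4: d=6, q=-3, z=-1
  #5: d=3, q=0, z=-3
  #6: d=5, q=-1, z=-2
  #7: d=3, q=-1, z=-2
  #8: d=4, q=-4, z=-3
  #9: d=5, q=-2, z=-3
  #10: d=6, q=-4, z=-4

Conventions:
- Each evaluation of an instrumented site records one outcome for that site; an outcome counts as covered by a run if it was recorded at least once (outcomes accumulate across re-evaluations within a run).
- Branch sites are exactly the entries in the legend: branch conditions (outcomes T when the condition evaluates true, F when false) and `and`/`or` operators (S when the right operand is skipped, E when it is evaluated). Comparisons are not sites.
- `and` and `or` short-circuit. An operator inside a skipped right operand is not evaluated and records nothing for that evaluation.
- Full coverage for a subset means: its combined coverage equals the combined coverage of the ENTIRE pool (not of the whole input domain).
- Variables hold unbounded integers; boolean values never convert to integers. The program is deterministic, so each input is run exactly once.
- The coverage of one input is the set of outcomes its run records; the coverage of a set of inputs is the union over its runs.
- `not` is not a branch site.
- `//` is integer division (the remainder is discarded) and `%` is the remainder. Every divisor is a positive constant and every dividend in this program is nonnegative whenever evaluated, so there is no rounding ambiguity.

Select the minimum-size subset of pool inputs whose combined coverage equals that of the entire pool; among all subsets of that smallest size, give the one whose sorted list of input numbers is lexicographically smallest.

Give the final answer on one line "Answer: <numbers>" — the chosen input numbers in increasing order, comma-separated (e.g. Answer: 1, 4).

#1 (d=6, q=1, z=-4) -> B1->F, B2->T, B3->F, B4->F, B5->T; covered: B1=F, B2=T, B3=F, B4=F, B5=T
#2 (d=6, q=-3, z=-3) -> B1->F, B2->T, B3->F, B4->F, B5->T; covered: B1=F, B2=T, B3=F, B4=F, B5=T
#3 (d=5, q=0, z=-2) -> B1->T, B3->T, B5->T; covered: B1=T, B3=T, B5=T
#4 (d=6, q=-3, z=-1) -> B1->F, B2->T, B3->T, B5->T; covered: B1=F, B2=T, B3=T, B5=T
#5 (d=3, q=0, z=-3) -> B1->F, B2->T, B3->F, B4->F, B5->T; covered: B1=F, B2=T, B3=F, B4=F, B5=T
#6 (d=5, q=-1, z=-2) -> B1->F, B2->T, B3->T, B5->T; covered: B1=F, B2=T, B3=T, B5=T
#7 (d=3, q=-1, z=-2) -> B1->F, B2->T, B3->T, B5->T; covered: B1=F, B2=T, B3=T, B5=T
#8 (d=4, q=-4, z=-3) -> B1->F, B2->F, B3->F, B4->T, B5->F, B7->E, B6->T; covered: B1=F, B2=F, B3=F, B4=T, B5=F, B6=T, B7=E
#9 (d=5, q=-2, z=-3) -> B1->F, B2->T, B3->F, B4->F, B5->F, B7->S, B6->F, B8->F; covered: B1=F, B2=T, B3=F, B4=F, B5=F, B6=F, B7=S, B8=F
#10 (d=6, q=-4, z=-4) -> B1->F, B2->F, B3->F, B4->F, B5->T; covered: B1=F, B2=F, B3=F, B4=F, B5=T
pool-wide coverage (15 outcomes): B1=T, B1=F, B2=T, B2=F, B3=T, B3=F, B4=T, B4=F, B5=T, B5=F, B6=T, B6=F, B7=S, B7=E, B8=F
checked all size-1 subsets: none covers 15 outcomes (max 8/15)
checked all size-2 subsets: none covers 15 outcomes (max 12/15)
inputs {3, 8, 9} (size 3) cover everything; no size-3 subset with a lexicographically smaller index list covers all 15

Answer: 3, 8, 9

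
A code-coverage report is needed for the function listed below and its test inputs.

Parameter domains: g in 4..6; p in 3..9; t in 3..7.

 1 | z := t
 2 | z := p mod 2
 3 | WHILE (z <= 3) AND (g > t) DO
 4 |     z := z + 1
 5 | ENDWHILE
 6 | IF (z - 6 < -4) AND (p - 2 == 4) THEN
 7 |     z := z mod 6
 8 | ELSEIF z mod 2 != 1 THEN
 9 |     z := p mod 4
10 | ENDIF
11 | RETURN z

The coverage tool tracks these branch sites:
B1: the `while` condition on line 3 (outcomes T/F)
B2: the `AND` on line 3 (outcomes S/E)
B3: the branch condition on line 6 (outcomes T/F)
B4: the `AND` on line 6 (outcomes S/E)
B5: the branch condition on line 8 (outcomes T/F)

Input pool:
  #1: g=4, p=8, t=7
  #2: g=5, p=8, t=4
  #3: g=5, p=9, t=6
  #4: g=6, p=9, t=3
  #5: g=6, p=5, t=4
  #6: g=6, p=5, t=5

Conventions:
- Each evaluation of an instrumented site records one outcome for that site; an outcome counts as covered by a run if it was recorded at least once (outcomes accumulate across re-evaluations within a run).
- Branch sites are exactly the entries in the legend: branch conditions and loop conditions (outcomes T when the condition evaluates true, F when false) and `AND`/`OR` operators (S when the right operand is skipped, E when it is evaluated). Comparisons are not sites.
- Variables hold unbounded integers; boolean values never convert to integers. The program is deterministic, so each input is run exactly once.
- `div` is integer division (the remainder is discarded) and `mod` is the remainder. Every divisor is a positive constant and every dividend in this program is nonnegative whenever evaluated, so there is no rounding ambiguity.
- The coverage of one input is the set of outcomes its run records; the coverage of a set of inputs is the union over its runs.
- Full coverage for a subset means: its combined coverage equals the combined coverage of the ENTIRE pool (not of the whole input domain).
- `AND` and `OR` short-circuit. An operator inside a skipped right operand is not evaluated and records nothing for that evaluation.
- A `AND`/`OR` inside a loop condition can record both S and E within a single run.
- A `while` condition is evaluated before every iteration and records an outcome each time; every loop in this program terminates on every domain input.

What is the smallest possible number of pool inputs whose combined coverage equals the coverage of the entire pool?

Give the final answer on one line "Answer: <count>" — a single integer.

input #1 (g=4, p=8, t=7): covers B1=F, B2=E, B3=F, B4=E, B5=T
input #2 (g=5, p=8, t=4): covers B1=T, B1=F, B2=S, B2=E, B3=F, B4=S, B5=T
input #3 (g=5, p=9, t=6): covers B1=F, B2=E, B3=F, B4=E, B5=F
input #4 (g=6, p=9, t=3): covers B1=T, B1=F, B2=S, B2=E, B3=F, B4=S, B5=T
input #5 (g=6, p=5, t=4): covers B1=T, B1=F, B2=S, B2=E, B3=F, B4=S, B5=T
input #6 (g=6, p=5, t=5): covers B1=T, B1=F, B2=S, B2=E, B3=F, B4=S, B5=T
the full pool covers 9 outcomes: B1=T, B1=F, B2=S, B2=E, B3=F, B4=S, B4=E, B5=T, B5=F
every size-1 subset falls short of the 9 outcomes (best: 7/9)
size 2: inputs {2, 3} cover all 9 outcomes, and no lexicographically smaller subset of this size does

Answer: 2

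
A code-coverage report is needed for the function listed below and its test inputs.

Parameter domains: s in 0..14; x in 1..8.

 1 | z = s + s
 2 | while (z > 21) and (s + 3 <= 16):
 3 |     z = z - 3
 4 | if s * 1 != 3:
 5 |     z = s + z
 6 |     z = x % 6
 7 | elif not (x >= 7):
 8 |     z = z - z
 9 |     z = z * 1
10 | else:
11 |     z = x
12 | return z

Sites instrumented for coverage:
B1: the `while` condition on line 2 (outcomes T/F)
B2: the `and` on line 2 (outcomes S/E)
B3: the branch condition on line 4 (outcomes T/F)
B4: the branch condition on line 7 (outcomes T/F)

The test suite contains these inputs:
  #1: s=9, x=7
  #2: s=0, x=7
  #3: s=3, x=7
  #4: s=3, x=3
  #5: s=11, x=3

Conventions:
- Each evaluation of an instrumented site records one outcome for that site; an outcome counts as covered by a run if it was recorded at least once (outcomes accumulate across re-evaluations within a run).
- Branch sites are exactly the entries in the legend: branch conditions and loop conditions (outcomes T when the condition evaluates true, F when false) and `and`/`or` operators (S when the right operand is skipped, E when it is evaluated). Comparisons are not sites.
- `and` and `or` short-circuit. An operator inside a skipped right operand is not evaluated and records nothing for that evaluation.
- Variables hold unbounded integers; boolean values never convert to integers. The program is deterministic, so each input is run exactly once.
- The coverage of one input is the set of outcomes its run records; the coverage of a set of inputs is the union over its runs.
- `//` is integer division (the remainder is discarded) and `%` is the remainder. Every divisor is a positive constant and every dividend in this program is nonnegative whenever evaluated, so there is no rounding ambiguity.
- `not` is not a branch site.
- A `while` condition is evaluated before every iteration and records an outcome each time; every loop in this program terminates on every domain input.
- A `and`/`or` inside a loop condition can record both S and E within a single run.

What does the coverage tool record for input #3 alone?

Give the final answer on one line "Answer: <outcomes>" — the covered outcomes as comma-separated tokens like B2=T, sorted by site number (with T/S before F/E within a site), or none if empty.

Running input #3 (s=3, x=7), event by event:
  B2->S, B1->F, B3->F, B4->F
distinct outcomes covered: B1=F, B2=S, B3=F, B4=F

Answer: B1=F, B2=S, B3=F, B4=F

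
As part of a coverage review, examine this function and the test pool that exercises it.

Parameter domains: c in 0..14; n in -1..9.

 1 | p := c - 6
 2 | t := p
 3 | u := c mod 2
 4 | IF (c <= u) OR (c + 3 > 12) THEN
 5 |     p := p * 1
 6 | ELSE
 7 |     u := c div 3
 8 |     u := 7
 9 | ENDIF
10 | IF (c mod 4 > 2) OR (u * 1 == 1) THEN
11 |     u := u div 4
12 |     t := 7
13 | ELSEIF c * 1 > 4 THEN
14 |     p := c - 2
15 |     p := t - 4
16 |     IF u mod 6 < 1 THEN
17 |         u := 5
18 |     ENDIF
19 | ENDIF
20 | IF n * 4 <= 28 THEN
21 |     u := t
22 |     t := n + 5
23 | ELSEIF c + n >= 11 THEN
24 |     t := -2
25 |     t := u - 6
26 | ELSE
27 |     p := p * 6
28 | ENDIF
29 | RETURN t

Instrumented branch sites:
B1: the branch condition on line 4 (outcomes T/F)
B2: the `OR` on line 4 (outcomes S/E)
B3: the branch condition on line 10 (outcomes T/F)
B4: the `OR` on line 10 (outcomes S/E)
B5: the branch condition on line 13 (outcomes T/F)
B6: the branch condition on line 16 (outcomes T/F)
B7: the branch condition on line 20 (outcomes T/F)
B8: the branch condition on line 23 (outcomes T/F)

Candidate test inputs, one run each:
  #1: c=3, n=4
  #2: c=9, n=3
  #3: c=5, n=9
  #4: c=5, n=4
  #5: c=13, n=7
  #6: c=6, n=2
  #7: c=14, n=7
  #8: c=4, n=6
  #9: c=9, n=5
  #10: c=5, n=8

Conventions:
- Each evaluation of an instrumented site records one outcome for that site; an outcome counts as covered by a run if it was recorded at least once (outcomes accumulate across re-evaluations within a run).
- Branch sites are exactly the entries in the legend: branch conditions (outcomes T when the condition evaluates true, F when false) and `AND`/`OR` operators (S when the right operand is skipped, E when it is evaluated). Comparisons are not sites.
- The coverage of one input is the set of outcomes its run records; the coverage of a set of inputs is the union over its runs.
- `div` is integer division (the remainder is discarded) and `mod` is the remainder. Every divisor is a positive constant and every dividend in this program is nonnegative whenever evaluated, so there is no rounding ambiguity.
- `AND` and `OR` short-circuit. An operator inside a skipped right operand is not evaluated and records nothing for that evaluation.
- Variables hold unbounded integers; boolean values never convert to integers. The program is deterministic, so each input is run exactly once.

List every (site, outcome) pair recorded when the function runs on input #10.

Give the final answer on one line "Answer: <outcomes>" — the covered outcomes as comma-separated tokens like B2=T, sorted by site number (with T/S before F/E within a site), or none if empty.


Simulating input #10 (c=5, n=8) step by step:
  B2->E, B1->F, B4->E, B3->F, B5->T, B6->F, B7->F, B8->T
distinct outcomes covered: B1=F, B2=E, B3=F, B4=E, B5=T, B6=F, B7=F, B8=T
Answer: B1=F, B2=E, B3=F, B4=E, B5=T, B6=F, B7=F, B8=T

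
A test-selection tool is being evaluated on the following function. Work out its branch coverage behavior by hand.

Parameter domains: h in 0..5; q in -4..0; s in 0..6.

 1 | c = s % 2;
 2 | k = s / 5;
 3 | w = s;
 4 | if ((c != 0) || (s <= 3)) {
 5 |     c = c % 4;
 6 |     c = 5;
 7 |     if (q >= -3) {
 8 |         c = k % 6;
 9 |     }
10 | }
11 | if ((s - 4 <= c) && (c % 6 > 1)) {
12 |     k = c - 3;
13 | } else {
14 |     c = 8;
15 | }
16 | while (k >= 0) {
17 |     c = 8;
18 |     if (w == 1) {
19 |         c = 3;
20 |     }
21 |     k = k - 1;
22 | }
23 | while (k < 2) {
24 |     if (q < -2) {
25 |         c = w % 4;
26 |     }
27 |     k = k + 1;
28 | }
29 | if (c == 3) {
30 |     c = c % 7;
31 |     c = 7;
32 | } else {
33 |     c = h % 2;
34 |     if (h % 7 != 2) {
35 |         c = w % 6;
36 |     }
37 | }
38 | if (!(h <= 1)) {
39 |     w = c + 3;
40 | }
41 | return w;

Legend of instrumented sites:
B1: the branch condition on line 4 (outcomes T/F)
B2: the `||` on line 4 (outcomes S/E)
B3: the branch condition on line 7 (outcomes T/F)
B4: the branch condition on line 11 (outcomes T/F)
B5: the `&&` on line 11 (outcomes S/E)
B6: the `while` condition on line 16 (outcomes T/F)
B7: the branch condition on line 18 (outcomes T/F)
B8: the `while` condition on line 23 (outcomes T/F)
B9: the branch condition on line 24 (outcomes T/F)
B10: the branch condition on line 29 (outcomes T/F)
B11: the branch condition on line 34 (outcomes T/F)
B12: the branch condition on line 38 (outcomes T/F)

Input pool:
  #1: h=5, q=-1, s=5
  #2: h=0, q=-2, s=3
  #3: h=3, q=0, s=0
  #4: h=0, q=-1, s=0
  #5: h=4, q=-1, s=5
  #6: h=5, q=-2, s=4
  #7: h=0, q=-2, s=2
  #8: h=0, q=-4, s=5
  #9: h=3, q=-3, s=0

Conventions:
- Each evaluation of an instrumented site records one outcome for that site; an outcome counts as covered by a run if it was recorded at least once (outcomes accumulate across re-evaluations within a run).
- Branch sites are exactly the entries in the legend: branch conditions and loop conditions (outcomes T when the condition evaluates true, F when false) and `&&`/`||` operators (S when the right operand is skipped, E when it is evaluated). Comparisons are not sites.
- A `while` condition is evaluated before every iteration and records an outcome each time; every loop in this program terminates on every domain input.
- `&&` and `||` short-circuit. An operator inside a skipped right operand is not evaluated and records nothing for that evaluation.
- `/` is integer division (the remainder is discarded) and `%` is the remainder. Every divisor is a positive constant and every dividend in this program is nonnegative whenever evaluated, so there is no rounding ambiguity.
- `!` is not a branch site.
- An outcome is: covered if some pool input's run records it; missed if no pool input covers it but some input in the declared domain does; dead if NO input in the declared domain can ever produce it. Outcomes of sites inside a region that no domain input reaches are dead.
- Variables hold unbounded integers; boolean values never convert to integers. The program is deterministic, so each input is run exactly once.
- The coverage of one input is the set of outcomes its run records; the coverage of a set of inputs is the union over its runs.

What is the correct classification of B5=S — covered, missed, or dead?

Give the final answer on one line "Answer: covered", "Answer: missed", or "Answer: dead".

no pool input records B5=S
but domain input (h=0, q=-4, s=6) does record it -> reachable, so missed

Answer: missed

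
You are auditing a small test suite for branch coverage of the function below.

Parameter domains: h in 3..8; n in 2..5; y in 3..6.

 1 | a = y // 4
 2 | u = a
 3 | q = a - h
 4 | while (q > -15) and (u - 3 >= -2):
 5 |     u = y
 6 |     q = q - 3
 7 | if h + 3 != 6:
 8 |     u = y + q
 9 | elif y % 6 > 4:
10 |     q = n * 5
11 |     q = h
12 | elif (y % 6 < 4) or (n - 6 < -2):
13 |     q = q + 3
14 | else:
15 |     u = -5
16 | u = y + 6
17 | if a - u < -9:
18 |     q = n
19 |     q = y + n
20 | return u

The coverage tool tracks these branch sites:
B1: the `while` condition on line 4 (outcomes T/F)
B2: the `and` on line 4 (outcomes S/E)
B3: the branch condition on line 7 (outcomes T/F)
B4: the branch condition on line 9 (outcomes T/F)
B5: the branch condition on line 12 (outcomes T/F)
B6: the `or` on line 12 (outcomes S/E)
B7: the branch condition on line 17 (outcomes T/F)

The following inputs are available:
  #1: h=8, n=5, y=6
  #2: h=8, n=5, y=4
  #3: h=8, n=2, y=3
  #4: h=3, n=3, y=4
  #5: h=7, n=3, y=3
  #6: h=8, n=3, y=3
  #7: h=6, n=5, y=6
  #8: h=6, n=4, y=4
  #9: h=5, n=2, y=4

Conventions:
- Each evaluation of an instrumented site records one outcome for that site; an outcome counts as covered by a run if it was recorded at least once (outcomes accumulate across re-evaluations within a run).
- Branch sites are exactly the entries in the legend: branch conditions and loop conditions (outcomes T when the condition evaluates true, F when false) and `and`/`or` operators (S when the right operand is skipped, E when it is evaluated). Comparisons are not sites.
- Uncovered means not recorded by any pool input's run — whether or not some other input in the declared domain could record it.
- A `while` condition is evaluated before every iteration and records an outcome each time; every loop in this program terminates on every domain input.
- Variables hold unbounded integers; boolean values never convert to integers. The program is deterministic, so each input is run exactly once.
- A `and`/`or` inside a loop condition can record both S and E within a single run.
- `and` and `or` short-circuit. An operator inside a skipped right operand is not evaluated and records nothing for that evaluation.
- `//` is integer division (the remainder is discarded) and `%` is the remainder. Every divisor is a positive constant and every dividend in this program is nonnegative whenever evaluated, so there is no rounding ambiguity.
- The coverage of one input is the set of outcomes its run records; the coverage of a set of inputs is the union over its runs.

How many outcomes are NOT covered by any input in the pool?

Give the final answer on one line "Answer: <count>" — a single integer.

input #1 (h=8, n=5, y=6): events B2->E, B1->T, B2->E, B1->T, B2->E, B1->T, B2->S, B1->F, B3->T, B7->T; covers B1=T, B1=F, B2=S, B2=E, B3=T, B7=T
input #2 (h=8, n=5, y=4): events B2->E, B1->T, B2->E, B1->T, B2->E, B1->T, B2->S, B1->F, B3->T, B7->F; covers B1=T, B1=F, B2=S, B2=E, B3=T, B7=F
input #3 (h=8, n=2, y=3): events B2->E, B1->F, B3->T, B7->F; covers B1=F, B2=E, B3=T, B7=F
input #4 (h=3, n=3, y=4): events B2->E, B1->T, B2->E, B1->T, B2->E, B1->T, B2->E, B1->T, B2->E, B1->T, B2->S, B1->F, B3->F, B4->F, ...; covers B1=T, B1=F, B2=S, B2=E, B3=F, B4=F, B5=T, B6=E, B7=F
input #5 (h=7, n=3, y=3): events B2->E, B1->F, B3->T, B7->F; covers B1=F, B2=E, B3=T, B7=F
input #6 (h=8, n=3, y=3): events B2->E, B1->F, B3->T, B7->F; covers B1=F, B2=E, B3=T, B7=F
input #7 (h=6, n=5, y=6): events B2->E, B1->T, B2->E, B1->T, B2->E, B1->T, B2->E, B1->T, B2->S, B1->F, B3->T, B7->T; covers B1=T, B1=F, B2=S, B2=E, B3=T, B7=T
input #8 (h=6, n=4, y=4): events B2->E, B1->T, B2->E, B1->T, B2->E, B1->T, B2->E, B1->T, B2->S, B1->F, B3->T, B7->F; covers B1=T, B1=F, B2=S, B2=E, B3=T, B7=F
input #9 (h=5, n=2, y=4): events B2->E, B1->T, B2->E, B1->T, B2->E, B1->T, B2->E, B1->T, B2->S, B1->F, B3->T, B7->F; covers B1=T, B1=F, B2=S, B2=E, B3=T, B7=F
union over the pool: B1=T, B1=F, B2=S, B2=E, B3=T, B3=F, B4=F, B5=T, B6=E, B7=T, B7=F
uncovered (3 of 14): B4=T, B5=F, B6=S

Answer: 3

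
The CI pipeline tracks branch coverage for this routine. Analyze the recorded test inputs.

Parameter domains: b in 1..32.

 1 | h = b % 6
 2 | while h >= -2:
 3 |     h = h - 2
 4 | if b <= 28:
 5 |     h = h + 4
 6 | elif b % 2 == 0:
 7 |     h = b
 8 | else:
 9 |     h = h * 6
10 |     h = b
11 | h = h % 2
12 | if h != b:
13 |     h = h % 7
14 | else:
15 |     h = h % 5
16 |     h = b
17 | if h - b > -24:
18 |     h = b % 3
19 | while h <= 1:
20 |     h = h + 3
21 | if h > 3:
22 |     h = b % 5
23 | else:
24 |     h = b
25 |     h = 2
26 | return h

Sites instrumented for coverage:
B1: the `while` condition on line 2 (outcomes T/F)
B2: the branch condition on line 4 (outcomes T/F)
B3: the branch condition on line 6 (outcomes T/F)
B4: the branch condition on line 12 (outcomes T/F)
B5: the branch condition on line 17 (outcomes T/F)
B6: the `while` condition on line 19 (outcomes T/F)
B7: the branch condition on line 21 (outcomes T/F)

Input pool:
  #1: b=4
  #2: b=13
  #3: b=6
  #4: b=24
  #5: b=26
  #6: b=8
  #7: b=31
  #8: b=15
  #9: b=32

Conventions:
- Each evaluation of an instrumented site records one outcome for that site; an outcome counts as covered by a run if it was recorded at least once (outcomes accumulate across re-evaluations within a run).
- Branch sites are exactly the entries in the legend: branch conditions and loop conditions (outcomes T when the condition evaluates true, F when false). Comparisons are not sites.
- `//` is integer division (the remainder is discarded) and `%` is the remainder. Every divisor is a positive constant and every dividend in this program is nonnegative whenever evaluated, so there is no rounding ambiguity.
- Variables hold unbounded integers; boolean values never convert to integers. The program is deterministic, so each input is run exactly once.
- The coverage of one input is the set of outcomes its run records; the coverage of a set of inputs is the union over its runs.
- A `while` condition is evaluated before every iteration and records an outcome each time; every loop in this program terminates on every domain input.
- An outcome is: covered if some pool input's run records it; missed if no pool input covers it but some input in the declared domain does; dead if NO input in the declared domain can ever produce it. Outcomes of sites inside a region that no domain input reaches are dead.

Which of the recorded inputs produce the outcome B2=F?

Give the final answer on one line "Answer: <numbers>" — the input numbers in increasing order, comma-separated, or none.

input #1 (b=4): does not produce B2=F
input #2 (b=13): does not produce B2=F
input #3 (b=6): does not produce B2=F
input #4 (b=24): does not produce B2=F
input #5 (b=26): does not produce B2=F
input #6 (b=8): does not produce B2=F
input #7 (b=31): produces B2=F
input #8 (b=15): does not produce B2=F
input #9 (b=32): produces B2=F

Answer: 7, 9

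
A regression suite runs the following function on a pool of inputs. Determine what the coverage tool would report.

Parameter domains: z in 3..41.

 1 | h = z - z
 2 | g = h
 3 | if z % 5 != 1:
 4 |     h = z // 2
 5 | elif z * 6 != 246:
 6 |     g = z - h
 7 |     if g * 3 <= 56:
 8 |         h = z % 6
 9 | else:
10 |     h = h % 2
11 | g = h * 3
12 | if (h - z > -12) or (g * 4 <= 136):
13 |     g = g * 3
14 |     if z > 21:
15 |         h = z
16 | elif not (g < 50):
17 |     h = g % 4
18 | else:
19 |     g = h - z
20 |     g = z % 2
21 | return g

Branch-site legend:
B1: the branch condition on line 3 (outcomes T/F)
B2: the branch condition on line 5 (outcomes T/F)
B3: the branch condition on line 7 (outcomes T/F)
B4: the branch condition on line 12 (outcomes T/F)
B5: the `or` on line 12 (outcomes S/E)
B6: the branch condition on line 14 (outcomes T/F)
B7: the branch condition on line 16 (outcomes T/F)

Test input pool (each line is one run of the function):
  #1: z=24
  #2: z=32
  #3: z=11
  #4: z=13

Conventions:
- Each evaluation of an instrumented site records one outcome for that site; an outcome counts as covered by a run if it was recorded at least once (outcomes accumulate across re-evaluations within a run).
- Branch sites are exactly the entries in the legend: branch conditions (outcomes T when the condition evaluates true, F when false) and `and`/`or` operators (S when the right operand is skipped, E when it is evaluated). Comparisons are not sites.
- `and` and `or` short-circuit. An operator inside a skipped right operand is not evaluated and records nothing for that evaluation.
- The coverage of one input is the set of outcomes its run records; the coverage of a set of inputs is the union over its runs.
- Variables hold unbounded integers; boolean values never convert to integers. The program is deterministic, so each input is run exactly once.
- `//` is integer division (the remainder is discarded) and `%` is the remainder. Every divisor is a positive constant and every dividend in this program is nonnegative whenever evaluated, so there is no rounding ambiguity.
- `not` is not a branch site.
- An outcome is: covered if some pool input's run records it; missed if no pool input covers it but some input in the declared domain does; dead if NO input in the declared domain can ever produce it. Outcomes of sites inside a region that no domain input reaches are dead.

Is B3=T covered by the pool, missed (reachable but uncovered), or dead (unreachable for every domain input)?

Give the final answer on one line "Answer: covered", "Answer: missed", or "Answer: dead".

B3=T is recorded by pool input(s) 3 -> covered

Answer: covered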